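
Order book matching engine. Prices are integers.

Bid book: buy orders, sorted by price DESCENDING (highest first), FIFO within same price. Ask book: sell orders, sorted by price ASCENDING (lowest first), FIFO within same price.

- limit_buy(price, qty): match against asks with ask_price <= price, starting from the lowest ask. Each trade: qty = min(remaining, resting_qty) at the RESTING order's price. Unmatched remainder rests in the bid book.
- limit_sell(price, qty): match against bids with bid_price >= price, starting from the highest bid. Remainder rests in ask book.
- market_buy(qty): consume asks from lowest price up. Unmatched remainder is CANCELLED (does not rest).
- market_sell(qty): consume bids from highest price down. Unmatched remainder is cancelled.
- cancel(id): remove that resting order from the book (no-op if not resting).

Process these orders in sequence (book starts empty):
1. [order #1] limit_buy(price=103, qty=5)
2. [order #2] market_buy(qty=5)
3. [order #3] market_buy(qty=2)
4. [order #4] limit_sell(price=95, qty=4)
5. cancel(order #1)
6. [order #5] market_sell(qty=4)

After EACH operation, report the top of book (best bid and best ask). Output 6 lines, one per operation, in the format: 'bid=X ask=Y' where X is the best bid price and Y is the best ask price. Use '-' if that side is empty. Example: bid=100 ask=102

Answer: bid=103 ask=-
bid=103 ask=-
bid=103 ask=-
bid=103 ask=-
bid=- ask=-
bid=- ask=-

Derivation:
After op 1 [order #1] limit_buy(price=103, qty=5): fills=none; bids=[#1:5@103] asks=[-]
After op 2 [order #2] market_buy(qty=5): fills=none; bids=[#1:5@103] asks=[-]
After op 3 [order #3] market_buy(qty=2): fills=none; bids=[#1:5@103] asks=[-]
After op 4 [order #4] limit_sell(price=95, qty=4): fills=#1x#4:4@103; bids=[#1:1@103] asks=[-]
After op 5 cancel(order #1): fills=none; bids=[-] asks=[-]
After op 6 [order #5] market_sell(qty=4): fills=none; bids=[-] asks=[-]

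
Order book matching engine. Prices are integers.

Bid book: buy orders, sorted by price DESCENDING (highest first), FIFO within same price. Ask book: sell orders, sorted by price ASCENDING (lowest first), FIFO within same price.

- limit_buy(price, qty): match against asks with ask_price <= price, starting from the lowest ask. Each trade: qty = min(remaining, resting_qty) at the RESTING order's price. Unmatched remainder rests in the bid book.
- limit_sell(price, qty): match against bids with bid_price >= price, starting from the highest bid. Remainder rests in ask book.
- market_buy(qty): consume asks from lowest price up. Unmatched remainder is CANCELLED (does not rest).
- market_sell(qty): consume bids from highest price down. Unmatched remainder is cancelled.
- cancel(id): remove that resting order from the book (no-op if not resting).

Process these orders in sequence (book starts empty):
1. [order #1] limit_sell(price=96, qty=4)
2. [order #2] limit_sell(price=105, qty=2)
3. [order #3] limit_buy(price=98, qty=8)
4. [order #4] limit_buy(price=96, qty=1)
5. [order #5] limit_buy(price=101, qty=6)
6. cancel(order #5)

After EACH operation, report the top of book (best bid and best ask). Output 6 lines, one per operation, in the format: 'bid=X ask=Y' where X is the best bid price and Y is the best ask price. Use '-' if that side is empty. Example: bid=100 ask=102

After op 1 [order #1] limit_sell(price=96, qty=4): fills=none; bids=[-] asks=[#1:4@96]
After op 2 [order #2] limit_sell(price=105, qty=2): fills=none; bids=[-] asks=[#1:4@96 #2:2@105]
After op 3 [order #3] limit_buy(price=98, qty=8): fills=#3x#1:4@96; bids=[#3:4@98] asks=[#2:2@105]
After op 4 [order #4] limit_buy(price=96, qty=1): fills=none; bids=[#3:4@98 #4:1@96] asks=[#2:2@105]
After op 5 [order #5] limit_buy(price=101, qty=6): fills=none; bids=[#5:6@101 #3:4@98 #4:1@96] asks=[#2:2@105]
After op 6 cancel(order #5): fills=none; bids=[#3:4@98 #4:1@96] asks=[#2:2@105]

Answer: bid=- ask=96
bid=- ask=96
bid=98 ask=105
bid=98 ask=105
bid=101 ask=105
bid=98 ask=105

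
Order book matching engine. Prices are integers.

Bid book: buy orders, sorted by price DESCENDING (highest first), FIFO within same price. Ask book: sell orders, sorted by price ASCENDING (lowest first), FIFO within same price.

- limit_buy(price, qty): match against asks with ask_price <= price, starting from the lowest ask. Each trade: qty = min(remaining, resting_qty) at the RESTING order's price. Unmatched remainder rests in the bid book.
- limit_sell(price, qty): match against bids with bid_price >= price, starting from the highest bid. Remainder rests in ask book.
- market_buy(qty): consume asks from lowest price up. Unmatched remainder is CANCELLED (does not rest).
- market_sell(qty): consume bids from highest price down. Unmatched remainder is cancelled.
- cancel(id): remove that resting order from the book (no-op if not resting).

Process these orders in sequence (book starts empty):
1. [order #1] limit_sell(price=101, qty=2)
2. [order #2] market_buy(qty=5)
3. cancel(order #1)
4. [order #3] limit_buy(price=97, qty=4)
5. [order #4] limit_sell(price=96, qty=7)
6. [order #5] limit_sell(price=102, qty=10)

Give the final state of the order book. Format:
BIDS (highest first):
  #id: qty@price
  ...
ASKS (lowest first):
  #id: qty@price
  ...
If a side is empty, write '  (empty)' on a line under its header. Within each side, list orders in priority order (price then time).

Answer: BIDS (highest first):
  (empty)
ASKS (lowest first):
  #4: 3@96
  #5: 10@102

Derivation:
After op 1 [order #1] limit_sell(price=101, qty=2): fills=none; bids=[-] asks=[#1:2@101]
After op 2 [order #2] market_buy(qty=5): fills=#2x#1:2@101; bids=[-] asks=[-]
After op 3 cancel(order #1): fills=none; bids=[-] asks=[-]
After op 4 [order #3] limit_buy(price=97, qty=4): fills=none; bids=[#3:4@97] asks=[-]
After op 5 [order #4] limit_sell(price=96, qty=7): fills=#3x#4:4@97; bids=[-] asks=[#4:3@96]
After op 6 [order #5] limit_sell(price=102, qty=10): fills=none; bids=[-] asks=[#4:3@96 #5:10@102]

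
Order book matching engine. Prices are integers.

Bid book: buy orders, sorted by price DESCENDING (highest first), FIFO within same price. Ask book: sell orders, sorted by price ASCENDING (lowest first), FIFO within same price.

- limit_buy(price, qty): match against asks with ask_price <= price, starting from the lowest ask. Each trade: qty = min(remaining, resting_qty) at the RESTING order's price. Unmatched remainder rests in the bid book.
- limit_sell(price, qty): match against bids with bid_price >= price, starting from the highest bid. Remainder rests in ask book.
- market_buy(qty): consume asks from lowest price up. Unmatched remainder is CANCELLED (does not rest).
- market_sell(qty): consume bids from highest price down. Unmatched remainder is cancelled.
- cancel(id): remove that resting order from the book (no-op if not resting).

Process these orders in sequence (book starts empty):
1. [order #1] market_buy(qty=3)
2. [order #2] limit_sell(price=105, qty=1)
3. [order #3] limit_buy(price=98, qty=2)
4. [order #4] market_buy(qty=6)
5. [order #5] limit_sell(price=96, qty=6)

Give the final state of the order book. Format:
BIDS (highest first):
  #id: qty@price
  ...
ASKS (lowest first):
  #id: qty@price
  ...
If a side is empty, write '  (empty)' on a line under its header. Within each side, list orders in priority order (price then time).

After op 1 [order #1] market_buy(qty=3): fills=none; bids=[-] asks=[-]
After op 2 [order #2] limit_sell(price=105, qty=1): fills=none; bids=[-] asks=[#2:1@105]
After op 3 [order #3] limit_buy(price=98, qty=2): fills=none; bids=[#3:2@98] asks=[#2:1@105]
After op 4 [order #4] market_buy(qty=6): fills=#4x#2:1@105; bids=[#3:2@98] asks=[-]
After op 5 [order #5] limit_sell(price=96, qty=6): fills=#3x#5:2@98; bids=[-] asks=[#5:4@96]

Answer: BIDS (highest first):
  (empty)
ASKS (lowest first):
  #5: 4@96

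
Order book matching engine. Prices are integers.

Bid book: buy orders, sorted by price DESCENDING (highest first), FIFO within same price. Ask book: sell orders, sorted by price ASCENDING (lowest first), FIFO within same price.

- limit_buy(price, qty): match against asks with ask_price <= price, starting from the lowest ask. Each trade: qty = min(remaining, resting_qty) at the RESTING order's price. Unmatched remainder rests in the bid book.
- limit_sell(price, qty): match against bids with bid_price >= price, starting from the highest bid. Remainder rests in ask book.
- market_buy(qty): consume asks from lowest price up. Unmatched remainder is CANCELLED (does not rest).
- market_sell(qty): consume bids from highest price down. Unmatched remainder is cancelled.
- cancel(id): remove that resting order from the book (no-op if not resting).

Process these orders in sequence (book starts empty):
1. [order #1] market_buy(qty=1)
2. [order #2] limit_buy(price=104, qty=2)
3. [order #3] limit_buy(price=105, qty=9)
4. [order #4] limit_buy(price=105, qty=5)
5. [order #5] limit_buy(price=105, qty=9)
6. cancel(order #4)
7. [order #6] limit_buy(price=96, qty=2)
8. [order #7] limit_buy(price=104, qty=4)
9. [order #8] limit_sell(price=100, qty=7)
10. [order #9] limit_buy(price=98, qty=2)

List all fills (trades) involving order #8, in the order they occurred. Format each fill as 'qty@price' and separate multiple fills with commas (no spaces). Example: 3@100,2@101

After op 1 [order #1] market_buy(qty=1): fills=none; bids=[-] asks=[-]
After op 2 [order #2] limit_buy(price=104, qty=2): fills=none; bids=[#2:2@104] asks=[-]
After op 3 [order #3] limit_buy(price=105, qty=9): fills=none; bids=[#3:9@105 #2:2@104] asks=[-]
After op 4 [order #4] limit_buy(price=105, qty=5): fills=none; bids=[#3:9@105 #4:5@105 #2:2@104] asks=[-]
After op 5 [order #5] limit_buy(price=105, qty=9): fills=none; bids=[#3:9@105 #4:5@105 #5:9@105 #2:2@104] asks=[-]
After op 6 cancel(order #4): fills=none; bids=[#3:9@105 #5:9@105 #2:2@104] asks=[-]
After op 7 [order #6] limit_buy(price=96, qty=2): fills=none; bids=[#3:9@105 #5:9@105 #2:2@104 #6:2@96] asks=[-]
After op 8 [order #7] limit_buy(price=104, qty=4): fills=none; bids=[#3:9@105 #5:9@105 #2:2@104 #7:4@104 #6:2@96] asks=[-]
After op 9 [order #8] limit_sell(price=100, qty=7): fills=#3x#8:7@105; bids=[#3:2@105 #5:9@105 #2:2@104 #7:4@104 #6:2@96] asks=[-]
After op 10 [order #9] limit_buy(price=98, qty=2): fills=none; bids=[#3:2@105 #5:9@105 #2:2@104 #7:4@104 #9:2@98 #6:2@96] asks=[-]

Answer: 7@105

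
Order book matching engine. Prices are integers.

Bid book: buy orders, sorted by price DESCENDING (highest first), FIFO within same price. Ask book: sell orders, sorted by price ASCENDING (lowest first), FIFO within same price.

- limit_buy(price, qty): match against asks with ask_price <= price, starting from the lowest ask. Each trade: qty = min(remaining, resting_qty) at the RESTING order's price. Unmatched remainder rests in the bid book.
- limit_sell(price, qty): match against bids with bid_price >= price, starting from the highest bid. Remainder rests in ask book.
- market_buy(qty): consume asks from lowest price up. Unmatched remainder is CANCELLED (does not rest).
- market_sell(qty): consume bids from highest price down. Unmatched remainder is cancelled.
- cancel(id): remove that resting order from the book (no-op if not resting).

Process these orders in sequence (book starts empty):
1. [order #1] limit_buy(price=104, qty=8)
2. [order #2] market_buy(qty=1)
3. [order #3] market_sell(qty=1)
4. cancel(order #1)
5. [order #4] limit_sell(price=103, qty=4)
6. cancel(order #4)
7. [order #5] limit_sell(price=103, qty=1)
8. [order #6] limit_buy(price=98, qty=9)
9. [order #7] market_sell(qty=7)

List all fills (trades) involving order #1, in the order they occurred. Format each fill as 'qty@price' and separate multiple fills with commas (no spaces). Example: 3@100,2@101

Answer: 1@104

Derivation:
After op 1 [order #1] limit_buy(price=104, qty=8): fills=none; bids=[#1:8@104] asks=[-]
After op 2 [order #2] market_buy(qty=1): fills=none; bids=[#1:8@104] asks=[-]
After op 3 [order #3] market_sell(qty=1): fills=#1x#3:1@104; bids=[#1:7@104] asks=[-]
After op 4 cancel(order #1): fills=none; bids=[-] asks=[-]
After op 5 [order #4] limit_sell(price=103, qty=4): fills=none; bids=[-] asks=[#4:4@103]
After op 6 cancel(order #4): fills=none; bids=[-] asks=[-]
After op 7 [order #5] limit_sell(price=103, qty=1): fills=none; bids=[-] asks=[#5:1@103]
After op 8 [order #6] limit_buy(price=98, qty=9): fills=none; bids=[#6:9@98] asks=[#5:1@103]
After op 9 [order #7] market_sell(qty=7): fills=#6x#7:7@98; bids=[#6:2@98] asks=[#5:1@103]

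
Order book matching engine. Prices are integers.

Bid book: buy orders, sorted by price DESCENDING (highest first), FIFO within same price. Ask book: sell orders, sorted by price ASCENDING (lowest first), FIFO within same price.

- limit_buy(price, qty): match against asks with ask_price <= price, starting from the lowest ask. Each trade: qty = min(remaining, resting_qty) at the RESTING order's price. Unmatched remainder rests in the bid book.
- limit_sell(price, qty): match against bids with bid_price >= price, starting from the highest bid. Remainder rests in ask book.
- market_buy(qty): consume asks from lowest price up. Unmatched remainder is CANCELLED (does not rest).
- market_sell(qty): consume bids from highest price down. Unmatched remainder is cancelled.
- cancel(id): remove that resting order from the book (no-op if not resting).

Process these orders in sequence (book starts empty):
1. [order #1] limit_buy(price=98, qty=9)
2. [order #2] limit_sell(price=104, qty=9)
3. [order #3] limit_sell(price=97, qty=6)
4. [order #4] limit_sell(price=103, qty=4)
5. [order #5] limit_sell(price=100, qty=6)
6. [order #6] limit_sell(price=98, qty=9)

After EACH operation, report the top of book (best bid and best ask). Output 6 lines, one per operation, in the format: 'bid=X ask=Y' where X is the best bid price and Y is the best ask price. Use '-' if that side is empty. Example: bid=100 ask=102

Answer: bid=98 ask=-
bid=98 ask=104
bid=98 ask=104
bid=98 ask=103
bid=98 ask=100
bid=- ask=98

Derivation:
After op 1 [order #1] limit_buy(price=98, qty=9): fills=none; bids=[#1:9@98] asks=[-]
After op 2 [order #2] limit_sell(price=104, qty=9): fills=none; bids=[#1:9@98] asks=[#2:9@104]
After op 3 [order #3] limit_sell(price=97, qty=6): fills=#1x#3:6@98; bids=[#1:3@98] asks=[#2:9@104]
After op 4 [order #4] limit_sell(price=103, qty=4): fills=none; bids=[#1:3@98] asks=[#4:4@103 #2:9@104]
After op 5 [order #5] limit_sell(price=100, qty=6): fills=none; bids=[#1:3@98] asks=[#5:6@100 #4:4@103 #2:9@104]
After op 6 [order #6] limit_sell(price=98, qty=9): fills=#1x#6:3@98; bids=[-] asks=[#6:6@98 #5:6@100 #4:4@103 #2:9@104]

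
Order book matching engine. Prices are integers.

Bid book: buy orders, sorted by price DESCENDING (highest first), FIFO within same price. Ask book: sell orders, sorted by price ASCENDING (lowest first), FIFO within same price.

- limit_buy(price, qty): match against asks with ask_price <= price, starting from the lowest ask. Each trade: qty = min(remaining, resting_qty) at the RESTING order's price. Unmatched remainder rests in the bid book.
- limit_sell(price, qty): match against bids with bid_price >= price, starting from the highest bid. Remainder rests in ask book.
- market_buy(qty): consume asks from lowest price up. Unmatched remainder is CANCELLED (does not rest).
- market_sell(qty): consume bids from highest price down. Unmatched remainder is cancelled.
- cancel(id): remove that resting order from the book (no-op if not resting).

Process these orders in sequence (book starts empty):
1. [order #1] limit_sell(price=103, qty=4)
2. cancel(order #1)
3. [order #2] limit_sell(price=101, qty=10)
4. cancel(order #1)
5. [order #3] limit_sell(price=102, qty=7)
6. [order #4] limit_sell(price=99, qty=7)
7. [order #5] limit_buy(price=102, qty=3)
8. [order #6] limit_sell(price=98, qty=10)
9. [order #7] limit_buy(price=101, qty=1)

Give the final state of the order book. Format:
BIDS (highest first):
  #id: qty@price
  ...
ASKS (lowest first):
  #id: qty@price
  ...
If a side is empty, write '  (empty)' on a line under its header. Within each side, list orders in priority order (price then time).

Answer: BIDS (highest first):
  (empty)
ASKS (lowest first):
  #6: 9@98
  #4: 4@99
  #2: 10@101
  #3: 7@102

Derivation:
After op 1 [order #1] limit_sell(price=103, qty=4): fills=none; bids=[-] asks=[#1:4@103]
After op 2 cancel(order #1): fills=none; bids=[-] asks=[-]
After op 3 [order #2] limit_sell(price=101, qty=10): fills=none; bids=[-] asks=[#2:10@101]
After op 4 cancel(order #1): fills=none; bids=[-] asks=[#2:10@101]
After op 5 [order #3] limit_sell(price=102, qty=7): fills=none; bids=[-] asks=[#2:10@101 #3:7@102]
After op 6 [order #4] limit_sell(price=99, qty=7): fills=none; bids=[-] asks=[#4:7@99 #2:10@101 #3:7@102]
After op 7 [order #5] limit_buy(price=102, qty=3): fills=#5x#4:3@99; bids=[-] asks=[#4:4@99 #2:10@101 #3:7@102]
After op 8 [order #6] limit_sell(price=98, qty=10): fills=none; bids=[-] asks=[#6:10@98 #4:4@99 #2:10@101 #3:7@102]
After op 9 [order #7] limit_buy(price=101, qty=1): fills=#7x#6:1@98; bids=[-] asks=[#6:9@98 #4:4@99 #2:10@101 #3:7@102]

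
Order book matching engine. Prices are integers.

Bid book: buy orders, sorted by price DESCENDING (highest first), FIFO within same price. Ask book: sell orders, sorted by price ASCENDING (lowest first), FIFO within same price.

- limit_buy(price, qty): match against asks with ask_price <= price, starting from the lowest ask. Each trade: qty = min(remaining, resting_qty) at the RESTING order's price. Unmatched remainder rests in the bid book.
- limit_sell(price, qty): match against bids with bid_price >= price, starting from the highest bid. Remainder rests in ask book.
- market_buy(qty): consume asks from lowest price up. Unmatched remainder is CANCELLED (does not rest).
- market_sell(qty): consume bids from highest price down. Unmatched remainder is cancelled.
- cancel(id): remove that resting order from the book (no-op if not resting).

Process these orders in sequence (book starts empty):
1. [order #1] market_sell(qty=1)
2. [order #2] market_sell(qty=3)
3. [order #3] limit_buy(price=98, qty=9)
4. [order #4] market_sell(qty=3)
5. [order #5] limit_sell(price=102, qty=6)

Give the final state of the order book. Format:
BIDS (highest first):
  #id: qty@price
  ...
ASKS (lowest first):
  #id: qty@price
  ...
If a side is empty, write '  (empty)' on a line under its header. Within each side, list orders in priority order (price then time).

Answer: BIDS (highest first):
  #3: 6@98
ASKS (lowest first):
  #5: 6@102

Derivation:
After op 1 [order #1] market_sell(qty=1): fills=none; bids=[-] asks=[-]
After op 2 [order #2] market_sell(qty=3): fills=none; bids=[-] asks=[-]
After op 3 [order #3] limit_buy(price=98, qty=9): fills=none; bids=[#3:9@98] asks=[-]
After op 4 [order #4] market_sell(qty=3): fills=#3x#4:3@98; bids=[#3:6@98] asks=[-]
After op 5 [order #5] limit_sell(price=102, qty=6): fills=none; bids=[#3:6@98] asks=[#5:6@102]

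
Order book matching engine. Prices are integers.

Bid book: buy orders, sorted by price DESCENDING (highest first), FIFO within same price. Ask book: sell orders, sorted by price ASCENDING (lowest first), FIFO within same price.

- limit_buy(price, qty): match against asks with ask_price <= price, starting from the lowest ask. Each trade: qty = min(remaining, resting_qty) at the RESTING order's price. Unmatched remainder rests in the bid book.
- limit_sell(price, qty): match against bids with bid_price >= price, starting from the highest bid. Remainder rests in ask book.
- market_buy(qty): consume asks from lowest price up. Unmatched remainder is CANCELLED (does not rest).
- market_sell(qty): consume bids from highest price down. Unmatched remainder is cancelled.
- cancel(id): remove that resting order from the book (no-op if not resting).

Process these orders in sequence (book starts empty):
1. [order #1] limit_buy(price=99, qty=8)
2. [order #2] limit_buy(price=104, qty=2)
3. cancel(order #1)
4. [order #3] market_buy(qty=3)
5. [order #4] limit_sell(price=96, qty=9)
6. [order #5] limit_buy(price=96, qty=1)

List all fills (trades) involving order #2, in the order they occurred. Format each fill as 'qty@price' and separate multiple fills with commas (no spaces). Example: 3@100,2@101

Answer: 2@104

Derivation:
After op 1 [order #1] limit_buy(price=99, qty=8): fills=none; bids=[#1:8@99] asks=[-]
After op 2 [order #2] limit_buy(price=104, qty=2): fills=none; bids=[#2:2@104 #1:8@99] asks=[-]
After op 3 cancel(order #1): fills=none; bids=[#2:2@104] asks=[-]
After op 4 [order #3] market_buy(qty=3): fills=none; bids=[#2:2@104] asks=[-]
After op 5 [order #4] limit_sell(price=96, qty=9): fills=#2x#4:2@104; bids=[-] asks=[#4:7@96]
After op 6 [order #5] limit_buy(price=96, qty=1): fills=#5x#4:1@96; bids=[-] asks=[#4:6@96]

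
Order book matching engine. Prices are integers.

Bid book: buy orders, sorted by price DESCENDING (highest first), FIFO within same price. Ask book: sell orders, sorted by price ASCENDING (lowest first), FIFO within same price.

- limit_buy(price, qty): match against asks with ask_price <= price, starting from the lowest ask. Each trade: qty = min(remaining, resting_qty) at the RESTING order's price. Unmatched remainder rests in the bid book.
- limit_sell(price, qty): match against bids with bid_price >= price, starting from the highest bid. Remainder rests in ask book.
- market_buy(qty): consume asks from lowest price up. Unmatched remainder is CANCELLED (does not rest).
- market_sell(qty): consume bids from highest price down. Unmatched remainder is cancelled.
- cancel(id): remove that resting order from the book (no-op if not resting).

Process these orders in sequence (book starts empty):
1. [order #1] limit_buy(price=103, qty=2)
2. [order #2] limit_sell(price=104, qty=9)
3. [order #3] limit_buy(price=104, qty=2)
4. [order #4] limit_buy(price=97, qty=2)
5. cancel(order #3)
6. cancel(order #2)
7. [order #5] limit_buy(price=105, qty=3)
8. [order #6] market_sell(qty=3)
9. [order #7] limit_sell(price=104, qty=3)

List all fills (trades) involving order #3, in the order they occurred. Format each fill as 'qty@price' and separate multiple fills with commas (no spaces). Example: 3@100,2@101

Answer: 2@104

Derivation:
After op 1 [order #1] limit_buy(price=103, qty=2): fills=none; bids=[#1:2@103] asks=[-]
After op 2 [order #2] limit_sell(price=104, qty=9): fills=none; bids=[#1:2@103] asks=[#2:9@104]
After op 3 [order #3] limit_buy(price=104, qty=2): fills=#3x#2:2@104; bids=[#1:2@103] asks=[#2:7@104]
After op 4 [order #4] limit_buy(price=97, qty=2): fills=none; bids=[#1:2@103 #4:2@97] asks=[#2:7@104]
After op 5 cancel(order #3): fills=none; bids=[#1:2@103 #4:2@97] asks=[#2:7@104]
After op 6 cancel(order #2): fills=none; bids=[#1:2@103 #4:2@97] asks=[-]
After op 7 [order #5] limit_buy(price=105, qty=3): fills=none; bids=[#5:3@105 #1:2@103 #4:2@97] asks=[-]
After op 8 [order #6] market_sell(qty=3): fills=#5x#6:3@105; bids=[#1:2@103 #4:2@97] asks=[-]
After op 9 [order #7] limit_sell(price=104, qty=3): fills=none; bids=[#1:2@103 #4:2@97] asks=[#7:3@104]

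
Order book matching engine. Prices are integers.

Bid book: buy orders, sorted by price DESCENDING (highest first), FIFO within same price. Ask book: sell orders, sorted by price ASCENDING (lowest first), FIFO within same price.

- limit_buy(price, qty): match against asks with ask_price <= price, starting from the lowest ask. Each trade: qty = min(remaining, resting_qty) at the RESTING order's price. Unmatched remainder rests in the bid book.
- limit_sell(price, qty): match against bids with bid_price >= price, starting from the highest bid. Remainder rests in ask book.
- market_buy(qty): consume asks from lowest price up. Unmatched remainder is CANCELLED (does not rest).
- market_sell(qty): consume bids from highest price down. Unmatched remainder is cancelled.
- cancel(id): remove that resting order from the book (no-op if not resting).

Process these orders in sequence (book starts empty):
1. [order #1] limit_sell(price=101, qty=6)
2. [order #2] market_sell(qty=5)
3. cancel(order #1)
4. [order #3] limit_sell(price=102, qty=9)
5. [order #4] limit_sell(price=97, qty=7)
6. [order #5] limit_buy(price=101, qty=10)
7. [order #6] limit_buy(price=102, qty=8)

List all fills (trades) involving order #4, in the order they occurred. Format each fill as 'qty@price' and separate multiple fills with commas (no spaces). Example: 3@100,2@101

Answer: 7@97

Derivation:
After op 1 [order #1] limit_sell(price=101, qty=6): fills=none; bids=[-] asks=[#1:6@101]
After op 2 [order #2] market_sell(qty=5): fills=none; bids=[-] asks=[#1:6@101]
After op 3 cancel(order #1): fills=none; bids=[-] asks=[-]
After op 4 [order #3] limit_sell(price=102, qty=9): fills=none; bids=[-] asks=[#3:9@102]
After op 5 [order #4] limit_sell(price=97, qty=7): fills=none; bids=[-] asks=[#4:7@97 #3:9@102]
After op 6 [order #5] limit_buy(price=101, qty=10): fills=#5x#4:7@97; bids=[#5:3@101] asks=[#3:9@102]
After op 7 [order #6] limit_buy(price=102, qty=8): fills=#6x#3:8@102; bids=[#5:3@101] asks=[#3:1@102]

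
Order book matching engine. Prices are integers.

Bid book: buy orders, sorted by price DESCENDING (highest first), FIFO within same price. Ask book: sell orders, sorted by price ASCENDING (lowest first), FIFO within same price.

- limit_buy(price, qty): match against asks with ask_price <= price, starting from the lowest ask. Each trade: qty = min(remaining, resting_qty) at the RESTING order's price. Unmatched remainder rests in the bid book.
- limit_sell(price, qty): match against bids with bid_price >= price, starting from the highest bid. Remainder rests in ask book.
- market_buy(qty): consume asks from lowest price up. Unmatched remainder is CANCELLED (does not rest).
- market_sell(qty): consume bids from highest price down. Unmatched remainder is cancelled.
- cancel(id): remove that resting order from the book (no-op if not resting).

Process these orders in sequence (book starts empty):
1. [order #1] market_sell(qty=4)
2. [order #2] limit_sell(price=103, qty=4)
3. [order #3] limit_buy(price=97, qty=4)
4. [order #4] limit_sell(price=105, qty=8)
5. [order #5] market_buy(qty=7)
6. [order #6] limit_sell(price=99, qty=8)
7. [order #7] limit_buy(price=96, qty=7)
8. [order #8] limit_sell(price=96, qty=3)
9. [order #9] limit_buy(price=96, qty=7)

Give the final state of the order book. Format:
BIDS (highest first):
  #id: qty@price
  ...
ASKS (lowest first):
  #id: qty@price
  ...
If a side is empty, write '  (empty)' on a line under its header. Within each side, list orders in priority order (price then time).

Answer: BIDS (highest first):
  #3: 1@97
  #7: 7@96
  #9: 7@96
ASKS (lowest first):
  #6: 8@99
  #4: 5@105

Derivation:
After op 1 [order #1] market_sell(qty=4): fills=none; bids=[-] asks=[-]
After op 2 [order #2] limit_sell(price=103, qty=4): fills=none; bids=[-] asks=[#2:4@103]
After op 3 [order #3] limit_buy(price=97, qty=4): fills=none; bids=[#3:4@97] asks=[#2:4@103]
After op 4 [order #4] limit_sell(price=105, qty=8): fills=none; bids=[#3:4@97] asks=[#2:4@103 #4:8@105]
After op 5 [order #5] market_buy(qty=7): fills=#5x#2:4@103 #5x#4:3@105; bids=[#3:4@97] asks=[#4:5@105]
After op 6 [order #6] limit_sell(price=99, qty=8): fills=none; bids=[#3:4@97] asks=[#6:8@99 #4:5@105]
After op 7 [order #7] limit_buy(price=96, qty=7): fills=none; bids=[#3:4@97 #7:7@96] asks=[#6:8@99 #4:5@105]
After op 8 [order #8] limit_sell(price=96, qty=3): fills=#3x#8:3@97; bids=[#3:1@97 #7:7@96] asks=[#6:8@99 #4:5@105]
After op 9 [order #9] limit_buy(price=96, qty=7): fills=none; bids=[#3:1@97 #7:7@96 #9:7@96] asks=[#6:8@99 #4:5@105]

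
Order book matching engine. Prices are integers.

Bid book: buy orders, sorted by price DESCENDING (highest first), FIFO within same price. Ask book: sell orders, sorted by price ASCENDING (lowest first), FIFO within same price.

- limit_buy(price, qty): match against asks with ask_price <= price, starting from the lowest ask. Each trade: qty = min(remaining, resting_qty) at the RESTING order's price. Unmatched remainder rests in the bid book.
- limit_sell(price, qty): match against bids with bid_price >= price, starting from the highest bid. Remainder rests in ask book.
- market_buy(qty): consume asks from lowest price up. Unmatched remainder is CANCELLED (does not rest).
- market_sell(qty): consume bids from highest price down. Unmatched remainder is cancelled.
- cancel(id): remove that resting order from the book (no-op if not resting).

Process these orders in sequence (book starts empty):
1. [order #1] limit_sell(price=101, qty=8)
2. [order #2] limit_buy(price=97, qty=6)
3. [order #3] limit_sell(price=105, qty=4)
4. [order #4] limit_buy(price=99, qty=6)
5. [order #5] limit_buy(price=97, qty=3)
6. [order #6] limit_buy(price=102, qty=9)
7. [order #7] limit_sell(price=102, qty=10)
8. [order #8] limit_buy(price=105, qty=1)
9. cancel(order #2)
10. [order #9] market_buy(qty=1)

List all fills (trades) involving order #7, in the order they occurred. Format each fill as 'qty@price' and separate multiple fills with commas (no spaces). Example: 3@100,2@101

Answer: 1@102,1@102,1@102

Derivation:
After op 1 [order #1] limit_sell(price=101, qty=8): fills=none; bids=[-] asks=[#1:8@101]
After op 2 [order #2] limit_buy(price=97, qty=6): fills=none; bids=[#2:6@97] asks=[#1:8@101]
After op 3 [order #3] limit_sell(price=105, qty=4): fills=none; bids=[#2:6@97] asks=[#1:8@101 #3:4@105]
After op 4 [order #4] limit_buy(price=99, qty=6): fills=none; bids=[#4:6@99 #2:6@97] asks=[#1:8@101 #3:4@105]
After op 5 [order #5] limit_buy(price=97, qty=3): fills=none; bids=[#4:6@99 #2:6@97 #5:3@97] asks=[#1:8@101 #3:4@105]
After op 6 [order #6] limit_buy(price=102, qty=9): fills=#6x#1:8@101; bids=[#6:1@102 #4:6@99 #2:6@97 #5:3@97] asks=[#3:4@105]
After op 7 [order #7] limit_sell(price=102, qty=10): fills=#6x#7:1@102; bids=[#4:6@99 #2:6@97 #5:3@97] asks=[#7:9@102 #3:4@105]
After op 8 [order #8] limit_buy(price=105, qty=1): fills=#8x#7:1@102; bids=[#4:6@99 #2:6@97 #5:3@97] asks=[#7:8@102 #3:4@105]
After op 9 cancel(order #2): fills=none; bids=[#4:6@99 #5:3@97] asks=[#7:8@102 #3:4@105]
After op 10 [order #9] market_buy(qty=1): fills=#9x#7:1@102; bids=[#4:6@99 #5:3@97] asks=[#7:7@102 #3:4@105]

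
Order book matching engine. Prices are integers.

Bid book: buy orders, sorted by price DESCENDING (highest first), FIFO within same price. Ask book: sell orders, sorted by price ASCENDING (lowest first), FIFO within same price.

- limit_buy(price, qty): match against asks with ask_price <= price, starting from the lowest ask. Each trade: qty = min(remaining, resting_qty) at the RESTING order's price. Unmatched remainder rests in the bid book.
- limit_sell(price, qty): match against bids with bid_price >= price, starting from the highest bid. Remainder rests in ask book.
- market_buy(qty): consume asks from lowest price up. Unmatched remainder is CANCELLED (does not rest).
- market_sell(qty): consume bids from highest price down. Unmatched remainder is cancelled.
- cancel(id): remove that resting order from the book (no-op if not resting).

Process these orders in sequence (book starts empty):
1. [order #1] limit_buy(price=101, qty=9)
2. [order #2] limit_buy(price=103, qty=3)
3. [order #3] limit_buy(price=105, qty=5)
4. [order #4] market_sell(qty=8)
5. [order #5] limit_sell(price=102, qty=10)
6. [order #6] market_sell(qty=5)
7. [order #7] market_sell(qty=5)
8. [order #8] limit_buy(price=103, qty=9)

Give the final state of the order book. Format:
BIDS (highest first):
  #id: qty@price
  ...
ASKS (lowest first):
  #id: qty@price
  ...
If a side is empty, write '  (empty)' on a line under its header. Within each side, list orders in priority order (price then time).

After op 1 [order #1] limit_buy(price=101, qty=9): fills=none; bids=[#1:9@101] asks=[-]
After op 2 [order #2] limit_buy(price=103, qty=3): fills=none; bids=[#2:3@103 #1:9@101] asks=[-]
After op 3 [order #3] limit_buy(price=105, qty=5): fills=none; bids=[#3:5@105 #2:3@103 #1:9@101] asks=[-]
After op 4 [order #4] market_sell(qty=8): fills=#3x#4:5@105 #2x#4:3@103; bids=[#1:9@101] asks=[-]
After op 5 [order #5] limit_sell(price=102, qty=10): fills=none; bids=[#1:9@101] asks=[#5:10@102]
After op 6 [order #6] market_sell(qty=5): fills=#1x#6:5@101; bids=[#1:4@101] asks=[#5:10@102]
After op 7 [order #7] market_sell(qty=5): fills=#1x#7:4@101; bids=[-] asks=[#5:10@102]
After op 8 [order #8] limit_buy(price=103, qty=9): fills=#8x#5:9@102; bids=[-] asks=[#5:1@102]

Answer: BIDS (highest first):
  (empty)
ASKS (lowest first):
  #5: 1@102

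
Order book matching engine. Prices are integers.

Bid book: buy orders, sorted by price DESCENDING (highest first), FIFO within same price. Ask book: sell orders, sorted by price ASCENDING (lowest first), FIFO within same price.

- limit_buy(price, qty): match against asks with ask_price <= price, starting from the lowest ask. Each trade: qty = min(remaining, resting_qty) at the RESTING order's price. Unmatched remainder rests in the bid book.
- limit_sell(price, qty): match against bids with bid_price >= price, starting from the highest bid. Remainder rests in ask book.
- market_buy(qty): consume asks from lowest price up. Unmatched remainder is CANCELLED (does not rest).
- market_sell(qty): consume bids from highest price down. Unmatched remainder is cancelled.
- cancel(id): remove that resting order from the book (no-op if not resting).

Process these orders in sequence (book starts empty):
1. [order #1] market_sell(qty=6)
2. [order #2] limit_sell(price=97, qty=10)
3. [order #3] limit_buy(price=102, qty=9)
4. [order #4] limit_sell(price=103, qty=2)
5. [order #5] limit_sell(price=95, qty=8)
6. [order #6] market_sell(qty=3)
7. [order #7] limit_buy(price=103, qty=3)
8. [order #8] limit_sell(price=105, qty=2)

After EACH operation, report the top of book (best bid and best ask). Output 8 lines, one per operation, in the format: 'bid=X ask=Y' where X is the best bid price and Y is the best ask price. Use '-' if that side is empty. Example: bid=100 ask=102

After op 1 [order #1] market_sell(qty=6): fills=none; bids=[-] asks=[-]
After op 2 [order #2] limit_sell(price=97, qty=10): fills=none; bids=[-] asks=[#2:10@97]
After op 3 [order #3] limit_buy(price=102, qty=9): fills=#3x#2:9@97; bids=[-] asks=[#2:1@97]
After op 4 [order #4] limit_sell(price=103, qty=2): fills=none; bids=[-] asks=[#2:1@97 #4:2@103]
After op 5 [order #5] limit_sell(price=95, qty=8): fills=none; bids=[-] asks=[#5:8@95 #2:1@97 #4:2@103]
After op 6 [order #6] market_sell(qty=3): fills=none; bids=[-] asks=[#5:8@95 #2:1@97 #4:2@103]
After op 7 [order #7] limit_buy(price=103, qty=3): fills=#7x#5:3@95; bids=[-] asks=[#5:5@95 #2:1@97 #4:2@103]
After op 8 [order #8] limit_sell(price=105, qty=2): fills=none; bids=[-] asks=[#5:5@95 #2:1@97 #4:2@103 #8:2@105]

Answer: bid=- ask=-
bid=- ask=97
bid=- ask=97
bid=- ask=97
bid=- ask=95
bid=- ask=95
bid=- ask=95
bid=- ask=95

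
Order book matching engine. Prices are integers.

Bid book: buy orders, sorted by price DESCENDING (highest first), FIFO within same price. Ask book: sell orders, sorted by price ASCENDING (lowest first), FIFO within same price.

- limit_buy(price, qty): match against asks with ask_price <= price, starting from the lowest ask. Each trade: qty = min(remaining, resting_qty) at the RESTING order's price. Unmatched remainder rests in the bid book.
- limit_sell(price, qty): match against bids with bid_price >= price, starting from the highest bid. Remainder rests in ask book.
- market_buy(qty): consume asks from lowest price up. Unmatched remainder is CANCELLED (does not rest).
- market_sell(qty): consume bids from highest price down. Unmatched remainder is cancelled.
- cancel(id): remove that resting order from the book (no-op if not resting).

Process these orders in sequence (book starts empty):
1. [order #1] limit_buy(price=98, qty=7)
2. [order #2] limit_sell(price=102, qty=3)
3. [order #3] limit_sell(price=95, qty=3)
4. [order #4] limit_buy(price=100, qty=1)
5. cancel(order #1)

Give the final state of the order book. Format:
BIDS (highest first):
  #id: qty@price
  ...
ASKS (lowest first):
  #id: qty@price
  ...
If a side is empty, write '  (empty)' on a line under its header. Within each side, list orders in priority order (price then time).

After op 1 [order #1] limit_buy(price=98, qty=7): fills=none; bids=[#1:7@98] asks=[-]
After op 2 [order #2] limit_sell(price=102, qty=3): fills=none; bids=[#1:7@98] asks=[#2:3@102]
After op 3 [order #3] limit_sell(price=95, qty=3): fills=#1x#3:3@98; bids=[#1:4@98] asks=[#2:3@102]
After op 4 [order #4] limit_buy(price=100, qty=1): fills=none; bids=[#4:1@100 #1:4@98] asks=[#2:3@102]
After op 5 cancel(order #1): fills=none; bids=[#4:1@100] asks=[#2:3@102]

Answer: BIDS (highest first):
  #4: 1@100
ASKS (lowest first):
  #2: 3@102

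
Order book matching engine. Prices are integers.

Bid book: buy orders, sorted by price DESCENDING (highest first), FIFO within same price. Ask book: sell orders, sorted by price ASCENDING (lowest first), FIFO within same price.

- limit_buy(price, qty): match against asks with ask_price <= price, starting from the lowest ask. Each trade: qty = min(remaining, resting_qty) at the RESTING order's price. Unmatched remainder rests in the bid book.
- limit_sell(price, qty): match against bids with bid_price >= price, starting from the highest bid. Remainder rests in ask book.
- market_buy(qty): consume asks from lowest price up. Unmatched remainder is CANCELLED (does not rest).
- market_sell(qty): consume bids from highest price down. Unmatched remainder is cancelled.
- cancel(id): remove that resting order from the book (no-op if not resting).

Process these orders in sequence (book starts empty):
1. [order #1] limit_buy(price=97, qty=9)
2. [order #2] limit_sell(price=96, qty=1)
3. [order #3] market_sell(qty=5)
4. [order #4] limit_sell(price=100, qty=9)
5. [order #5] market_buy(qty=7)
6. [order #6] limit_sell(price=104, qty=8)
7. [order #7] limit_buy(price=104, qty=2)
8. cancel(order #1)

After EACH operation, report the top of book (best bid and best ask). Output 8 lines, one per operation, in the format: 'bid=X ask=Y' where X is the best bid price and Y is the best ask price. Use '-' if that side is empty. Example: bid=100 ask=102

After op 1 [order #1] limit_buy(price=97, qty=9): fills=none; bids=[#1:9@97] asks=[-]
After op 2 [order #2] limit_sell(price=96, qty=1): fills=#1x#2:1@97; bids=[#1:8@97] asks=[-]
After op 3 [order #3] market_sell(qty=5): fills=#1x#3:5@97; bids=[#1:3@97] asks=[-]
After op 4 [order #4] limit_sell(price=100, qty=9): fills=none; bids=[#1:3@97] asks=[#4:9@100]
After op 5 [order #5] market_buy(qty=7): fills=#5x#4:7@100; bids=[#1:3@97] asks=[#4:2@100]
After op 6 [order #6] limit_sell(price=104, qty=8): fills=none; bids=[#1:3@97] asks=[#4:2@100 #6:8@104]
After op 7 [order #7] limit_buy(price=104, qty=2): fills=#7x#4:2@100; bids=[#1:3@97] asks=[#6:8@104]
After op 8 cancel(order #1): fills=none; bids=[-] asks=[#6:8@104]

Answer: bid=97 ask=-
bid=97 ask=-
bid=97 ask=-
bid=97 ask=100
bid=97 ask=100
bid=97 ask=100
bid=97 ask=104
bid=- ask=104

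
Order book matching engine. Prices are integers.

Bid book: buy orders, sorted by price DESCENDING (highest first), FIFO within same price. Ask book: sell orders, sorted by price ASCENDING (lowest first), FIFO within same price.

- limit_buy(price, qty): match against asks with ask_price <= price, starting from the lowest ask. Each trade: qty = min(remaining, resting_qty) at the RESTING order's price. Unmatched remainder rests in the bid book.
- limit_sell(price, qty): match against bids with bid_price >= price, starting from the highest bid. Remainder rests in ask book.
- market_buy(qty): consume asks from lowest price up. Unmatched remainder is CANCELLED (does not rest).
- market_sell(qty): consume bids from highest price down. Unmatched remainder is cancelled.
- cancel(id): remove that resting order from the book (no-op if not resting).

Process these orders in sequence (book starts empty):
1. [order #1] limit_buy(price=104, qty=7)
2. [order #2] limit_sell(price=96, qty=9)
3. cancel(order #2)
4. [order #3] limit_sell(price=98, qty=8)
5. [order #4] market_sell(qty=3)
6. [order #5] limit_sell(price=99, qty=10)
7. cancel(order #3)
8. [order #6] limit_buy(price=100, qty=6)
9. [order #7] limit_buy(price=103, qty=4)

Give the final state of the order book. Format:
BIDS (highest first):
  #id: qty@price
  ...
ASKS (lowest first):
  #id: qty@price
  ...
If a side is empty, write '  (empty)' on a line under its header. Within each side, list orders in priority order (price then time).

Answer: BIDS (highest first):
  (empty)
ASKS (lowest first):
  (empty)

Derivation:
After op 1 [order #1] limit_buy(price=104, qty=7): fills=none; bids=[#1:7@104] asks=[-]
After op 2 [order #2] limit_sell(price=96, qty=9): fills=#1x#2:7@104; bids=[-] asks=[#2:2@96]
After op 3 cancel(order #2): fills=none; bids=[-] asks=[-]
After op 4 [order #3] limit_sell(price=98, qty=8): fills=none; bids=[-] asks=[#3:8@98]
After op 5 [order #4] market_sell(qty=3): fills=none; bids=[-] asks=[#3:8@98]
After op 6 [order #5] limit_sell(price=99, qty=10): fills=none; bids=[-] asks=[#3:8@98 #5:10@99]
After op 7 cancel(order #3): fills=none; bids=[-] asks=[#5:10@99]
After op 8 [order #6] limit_buy(price=100, qty=6): fills=#6x#5:6@99; bids=[-] asks=[#5:4@99]
After op 9 [order #7] limit_buy(price=103, qty=4): fills=#7x#5:4@99; bids=[-] asks=[-]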